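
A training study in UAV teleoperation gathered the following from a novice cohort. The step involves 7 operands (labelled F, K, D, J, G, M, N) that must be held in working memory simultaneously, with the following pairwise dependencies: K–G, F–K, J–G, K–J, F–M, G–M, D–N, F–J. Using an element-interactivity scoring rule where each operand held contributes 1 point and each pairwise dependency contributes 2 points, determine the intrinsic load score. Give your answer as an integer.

23

Count of operands held simultaneously: 7.
Count of pairwise dependencies listed: 8.
Element contribution: 7 × 1 = 7.
Interaction contribution: 8 × 2 = 16.
Intrinsic load = 7 + 16 = 23.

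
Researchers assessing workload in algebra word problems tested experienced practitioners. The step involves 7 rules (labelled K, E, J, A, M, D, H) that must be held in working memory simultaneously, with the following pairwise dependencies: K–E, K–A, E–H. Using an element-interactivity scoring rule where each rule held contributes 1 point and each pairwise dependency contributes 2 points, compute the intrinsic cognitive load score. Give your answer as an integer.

13

Count of rules held simultaneously: 7.
Count of pairwise dependencies listed: 3.
Element contribution: 7 × 1 = 7.
Interaction contribution: 3 × 2 = 6.
Intrinsic load = 7 + 6 = 13.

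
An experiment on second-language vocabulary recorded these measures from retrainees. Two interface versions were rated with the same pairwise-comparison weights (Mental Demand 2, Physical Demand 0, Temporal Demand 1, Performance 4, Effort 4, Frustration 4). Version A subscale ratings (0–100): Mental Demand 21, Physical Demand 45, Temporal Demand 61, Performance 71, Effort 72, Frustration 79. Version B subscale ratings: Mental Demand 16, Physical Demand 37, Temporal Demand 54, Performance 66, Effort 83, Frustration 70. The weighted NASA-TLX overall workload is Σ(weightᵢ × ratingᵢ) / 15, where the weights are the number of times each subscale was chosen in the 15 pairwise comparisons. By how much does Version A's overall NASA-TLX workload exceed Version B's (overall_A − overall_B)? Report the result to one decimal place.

Version A weighted sum = 2·21 + 0·45 + 1·61 + 4·71 + 4·72 + 4·79 = 42 + 0 + 61 + 284 + 288 + 316 = 991; overall_A = 991/15 = 66.0667.
Version B weighted sum = 2·16 + 0·37 + 1·54 + 4·66 + 4·83 + 4·70 = 32 + 0 + 54 + 264 + 332 + 280 = 962; overall_B = 962/15 = 64.1333.
Difference = 66.0667 − 64.1333 = 1.9334 ≈ 1.9.

1.9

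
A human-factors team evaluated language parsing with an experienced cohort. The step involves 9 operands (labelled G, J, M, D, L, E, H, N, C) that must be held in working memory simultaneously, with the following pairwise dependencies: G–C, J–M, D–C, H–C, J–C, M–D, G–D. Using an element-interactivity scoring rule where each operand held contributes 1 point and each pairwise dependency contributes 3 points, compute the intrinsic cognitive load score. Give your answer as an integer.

30

Count of operands held simultaneously: 9.
Count of pairwise dependencies listed: 7.
Element contribution: 9 × 1 = 9.
Interaction contribution: 7 × 3 = 21.
Intrinsic load = 9 + 21 = 30.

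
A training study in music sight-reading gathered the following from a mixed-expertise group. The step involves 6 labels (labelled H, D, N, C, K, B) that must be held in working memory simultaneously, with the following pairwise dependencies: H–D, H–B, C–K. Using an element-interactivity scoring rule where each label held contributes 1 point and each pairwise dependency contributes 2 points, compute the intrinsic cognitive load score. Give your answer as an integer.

12

Count of labels held simultaneously: 6.
Count of pairwise dependencies listed: 3.
Element contribution: 6 × 1 = 6.
Interaction contribution: 3 × 2 = 6.
Intrinsic load = 6 + 6 = 12.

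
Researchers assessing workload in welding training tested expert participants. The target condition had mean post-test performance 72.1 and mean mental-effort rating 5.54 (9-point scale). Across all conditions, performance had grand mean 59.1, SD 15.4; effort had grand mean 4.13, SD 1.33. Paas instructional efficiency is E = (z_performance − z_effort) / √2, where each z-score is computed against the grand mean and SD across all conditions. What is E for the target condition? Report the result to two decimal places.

-0.15

z_performance = (72.1 − 59.1) / 15.4 = 13.0000 / 15.4 = 0.8442.
z_effort = (5.54 − 4.13) / 1.33 = 1.4100 / 1.33 = 1.0602.
z_P − z_E = 0.8442 − 1.0602 = -0.2160.
E = -0.2160 / √2 = -0.2160 / 1.41421 = -0.1527 ≈ -0.15.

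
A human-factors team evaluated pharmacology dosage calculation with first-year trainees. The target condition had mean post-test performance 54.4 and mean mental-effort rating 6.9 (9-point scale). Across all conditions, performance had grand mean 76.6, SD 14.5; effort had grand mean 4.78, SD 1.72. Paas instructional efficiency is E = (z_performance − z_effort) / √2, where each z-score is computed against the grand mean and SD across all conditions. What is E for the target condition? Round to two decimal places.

z_performance = (54.4 − 76.6) / 14.5 = -22.2000 / 14.5 = -1.5310.
z_effort = (6.9 − 4.78) / 1.72 = 2.1200 / 1.72 = 1.2326.
z_P − z_E = -1.5310 − 1.2326 = -2.7636.
E = -2.7636 / √2 = -2.7636 / 1.41421 = -1.9542 ≈ -1.95.

-1.95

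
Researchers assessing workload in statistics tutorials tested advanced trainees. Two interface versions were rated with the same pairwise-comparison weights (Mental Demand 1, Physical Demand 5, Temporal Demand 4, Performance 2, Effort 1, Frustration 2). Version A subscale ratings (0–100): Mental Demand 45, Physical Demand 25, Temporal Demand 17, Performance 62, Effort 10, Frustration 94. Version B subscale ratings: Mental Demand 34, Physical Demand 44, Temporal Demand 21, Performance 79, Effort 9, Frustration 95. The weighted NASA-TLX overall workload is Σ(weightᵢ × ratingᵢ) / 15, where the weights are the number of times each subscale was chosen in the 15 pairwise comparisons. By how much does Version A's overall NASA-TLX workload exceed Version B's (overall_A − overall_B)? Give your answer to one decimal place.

Version A weighted sum = 1·45 + 5·25 + 4·17 + 2·62 + 1·10 + 2·94 = 45 + 125 + 68 + 124 + 10 + 188 = 560; overall_A = 560/15 = 37.3333.
Version B weighted sum = 1·34 + 5·44 + 4·21 + 2·79 + 1·9 + 2·95 = 34 + 220 + 84 + 158 + 9 + 190 = 695; overall_B = 695/15 = 46.3333.
Difference = 37.3333 − 46.3333 = -9.0000 ≈ -9.0.

-9.0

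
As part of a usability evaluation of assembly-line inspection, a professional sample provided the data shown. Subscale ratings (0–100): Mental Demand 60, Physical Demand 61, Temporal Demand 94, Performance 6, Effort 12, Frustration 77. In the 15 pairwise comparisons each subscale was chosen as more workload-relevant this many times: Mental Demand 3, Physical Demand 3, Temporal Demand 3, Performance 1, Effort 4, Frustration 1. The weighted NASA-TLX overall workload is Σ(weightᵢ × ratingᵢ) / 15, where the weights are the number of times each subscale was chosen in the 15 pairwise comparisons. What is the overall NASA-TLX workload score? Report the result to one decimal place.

51.7

The tallies are the weights (they sum to 15).
Weighted sum = 3·60 + 3·61 + 3·94 + 1·6 + 4·12 + 1·77
            = 180 + 183 + 282 + 6 + 48 + 77 = 776.
Overall workload = 776 / 15 = 51.7333 ≈ 51.7.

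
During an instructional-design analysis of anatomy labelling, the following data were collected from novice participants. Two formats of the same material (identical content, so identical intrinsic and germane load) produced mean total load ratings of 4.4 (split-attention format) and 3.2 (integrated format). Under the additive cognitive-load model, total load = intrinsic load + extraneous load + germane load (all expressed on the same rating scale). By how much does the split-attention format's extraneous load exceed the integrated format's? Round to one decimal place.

1.2

Intrinsic and germane load are equal across formats, so the difference in total load equals the difference in extraneous load.
Extraneous-load difference = 4.4 − 3.2 = 1.2.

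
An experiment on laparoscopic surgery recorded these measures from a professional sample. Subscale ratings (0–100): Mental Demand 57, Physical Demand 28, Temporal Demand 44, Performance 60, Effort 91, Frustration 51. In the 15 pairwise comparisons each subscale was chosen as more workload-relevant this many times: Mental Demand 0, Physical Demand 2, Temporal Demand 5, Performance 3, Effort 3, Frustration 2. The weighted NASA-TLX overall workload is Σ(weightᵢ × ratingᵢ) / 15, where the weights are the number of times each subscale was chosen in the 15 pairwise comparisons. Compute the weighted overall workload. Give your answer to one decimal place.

The tallies are the weights (they sum to 15).
Weighted sum = 0·57 + 2·28 + 5·44 + 3·60 + 3·91 + 2·51
            = 0 + 56 + 220 + 180 + 273 + 102 = 831.
Overall workload = 831 / 15 = 55.4000 ≈ 55.4.

55.4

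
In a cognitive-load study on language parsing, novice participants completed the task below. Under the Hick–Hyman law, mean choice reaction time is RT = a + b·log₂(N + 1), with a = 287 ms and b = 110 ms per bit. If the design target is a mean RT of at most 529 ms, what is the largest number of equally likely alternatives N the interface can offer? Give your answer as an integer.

Set 287 + 110·log₂(N + 1) ≤ 529.
log₂(N + 1) ≤ (529 − 287) / 110 = 2.2000.
N + 1 ≤ 2^2.2000 = 4.5948.
N ≤ 3.5948, so the largest integer N is 3.

3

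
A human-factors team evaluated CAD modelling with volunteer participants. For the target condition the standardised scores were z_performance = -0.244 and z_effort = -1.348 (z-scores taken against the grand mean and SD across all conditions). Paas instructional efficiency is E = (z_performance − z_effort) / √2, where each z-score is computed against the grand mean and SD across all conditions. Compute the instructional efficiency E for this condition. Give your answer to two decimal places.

z_P − z_E = -0.244 − (-1.348) = 1.1040.
E = 1.1040 / √2 = 1.1040 / 1.41421 = 0.7806 ≈ 0.78.

0.78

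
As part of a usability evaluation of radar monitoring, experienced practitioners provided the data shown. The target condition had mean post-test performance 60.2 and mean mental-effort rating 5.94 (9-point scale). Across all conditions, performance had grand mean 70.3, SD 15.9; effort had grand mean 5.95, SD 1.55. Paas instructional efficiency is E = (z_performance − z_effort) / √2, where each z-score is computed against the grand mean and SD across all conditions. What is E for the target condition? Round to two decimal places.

-0.44

z_performance = (60.2 − 70.3) / 15.9 = -10.1000 / 15.9 = -0.6352.
z_effort = (5.94 − 5.95) / 1.55 = -0.0100 / 1.55 = -0.0065.
z_P − z_E = -0.6352 − (-0.0065) = -0.6287.
E = -0.6287 / √2 = -0.6287 / 1.41421 = -0.4446 ≈ -0.44.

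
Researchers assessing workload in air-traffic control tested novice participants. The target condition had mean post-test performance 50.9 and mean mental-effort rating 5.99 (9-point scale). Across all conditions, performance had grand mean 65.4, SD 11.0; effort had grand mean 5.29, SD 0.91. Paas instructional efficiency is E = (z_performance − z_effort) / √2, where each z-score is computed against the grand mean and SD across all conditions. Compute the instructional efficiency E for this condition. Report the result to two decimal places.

z_performance = (50.9 − 65.4) / 11.0 = -14.5000 / 11.0 = -1.3182.
z_effort = (5.99 − 5.29) / 0.91 = 0.7000 / 0.91 = 0.7692.
z_P − z_E = -1.3182 − 0.7692 = -2.0874.
E = -2.0874 / √2 = -2.0874 / 1.41421 = -1.4760 ≈ -1.48.

-1.48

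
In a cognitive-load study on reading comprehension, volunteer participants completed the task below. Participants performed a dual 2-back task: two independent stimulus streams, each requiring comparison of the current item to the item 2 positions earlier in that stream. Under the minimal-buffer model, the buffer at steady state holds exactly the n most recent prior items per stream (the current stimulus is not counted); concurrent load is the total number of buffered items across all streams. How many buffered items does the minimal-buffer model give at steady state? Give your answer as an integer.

4

Each stream's buffer holds its 2 most recent prior items.
Two independent streams: 2 × 2 = 4 buffered items at steady state.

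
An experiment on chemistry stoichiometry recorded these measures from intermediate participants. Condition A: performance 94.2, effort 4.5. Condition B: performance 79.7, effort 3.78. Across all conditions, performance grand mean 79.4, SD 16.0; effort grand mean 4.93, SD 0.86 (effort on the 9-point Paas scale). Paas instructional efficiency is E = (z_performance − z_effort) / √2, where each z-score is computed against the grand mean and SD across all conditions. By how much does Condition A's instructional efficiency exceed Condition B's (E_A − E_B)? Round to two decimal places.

Condition A: z_P = (94.2 − 79.4)/16.0 = 0.9250; z_E = (4.5 − 4.93)/0.86 = -0.5000; E_A = (0.9250 − (-0.5000))/√2 = 1.0076.
Condition B: z_P = (79.7 − 79.4)/16.0 = 0.0187; z_E = (3.78 − 4.93)/0.86 = -1.3372; E_B = (0.0187 − (-1.3372))/√2 = 0.9588.
E_A − E_B = 1.0076 − 0.9588 = 0.0488 ≈ 0.05.

0.05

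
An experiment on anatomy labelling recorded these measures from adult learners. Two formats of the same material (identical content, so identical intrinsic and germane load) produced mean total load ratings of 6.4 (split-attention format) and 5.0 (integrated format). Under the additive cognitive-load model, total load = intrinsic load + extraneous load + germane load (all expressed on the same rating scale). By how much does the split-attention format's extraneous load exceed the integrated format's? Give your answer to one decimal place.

Intrinsic and germane load are equal across formats, so the difference in total load equals the difference in extraneous load.
Extraneous-load difference = 6.4 − 5.0 = 1.4.

1.4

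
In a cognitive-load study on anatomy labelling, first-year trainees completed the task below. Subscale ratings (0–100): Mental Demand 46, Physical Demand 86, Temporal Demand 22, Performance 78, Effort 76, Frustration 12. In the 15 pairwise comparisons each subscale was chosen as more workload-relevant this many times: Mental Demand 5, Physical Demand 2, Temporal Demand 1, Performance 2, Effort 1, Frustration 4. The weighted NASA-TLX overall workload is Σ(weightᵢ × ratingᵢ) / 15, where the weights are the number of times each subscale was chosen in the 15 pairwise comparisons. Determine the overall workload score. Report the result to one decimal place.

46.9

The tallies are the weights (they sum to 15).
Weighted sum = 5·46 + 2·86 + 1·22 + 2·78 + 1·76 + 4·12
            = 230 + 172 + 22 + 156 + 76 + 48 = 704.
Overall workload = 704 / 15 = 46.9333 ≈ 46.9.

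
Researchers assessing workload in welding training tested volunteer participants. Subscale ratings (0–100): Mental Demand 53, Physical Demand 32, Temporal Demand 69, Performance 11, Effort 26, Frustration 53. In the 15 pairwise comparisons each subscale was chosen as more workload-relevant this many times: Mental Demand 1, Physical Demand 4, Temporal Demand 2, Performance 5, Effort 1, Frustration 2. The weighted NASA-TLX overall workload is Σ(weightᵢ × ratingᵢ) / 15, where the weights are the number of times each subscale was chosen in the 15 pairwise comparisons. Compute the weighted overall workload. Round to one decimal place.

33.7

The tallies are the weights (they sum to 15).
Weighted sum = 1·53 + 4·32 + 2·69 + 5·11 + 1·26 + 2·53
            = 53 + 128 + 138 + 55 + 26 + 106 = 506.
Overall workload = 506 / 15 = 33.7333 ≈ 33.7.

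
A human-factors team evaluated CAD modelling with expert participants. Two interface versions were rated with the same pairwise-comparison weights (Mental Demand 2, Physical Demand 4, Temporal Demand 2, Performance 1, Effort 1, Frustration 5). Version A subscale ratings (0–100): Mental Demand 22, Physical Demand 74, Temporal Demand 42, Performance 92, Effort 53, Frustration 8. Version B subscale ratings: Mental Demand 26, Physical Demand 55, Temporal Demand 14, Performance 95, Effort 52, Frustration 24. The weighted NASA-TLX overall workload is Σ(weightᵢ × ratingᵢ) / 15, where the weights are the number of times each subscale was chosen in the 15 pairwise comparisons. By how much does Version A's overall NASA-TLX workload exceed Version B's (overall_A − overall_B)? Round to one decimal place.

Version A weighted sum = 2·22 + 4·74 + 2·42 + 1·92 + 1·53 + 5·8 = 44 + 296 + 84 + 92 + 53 + 40 = 609; overall_A = 609/15 = 40.6000.
Version B weighted sum = 2·26 + 4·55 + 2·14 + 1·95 + 1·52 + 5·24 = 52 + 220 + 28 + 95 + 52 + 120 = 567; overall_B = 567/15 = 37.8000.
Difference = 40.6000 − 37.8000 = 2.8000 ≈ 2.8.

2.8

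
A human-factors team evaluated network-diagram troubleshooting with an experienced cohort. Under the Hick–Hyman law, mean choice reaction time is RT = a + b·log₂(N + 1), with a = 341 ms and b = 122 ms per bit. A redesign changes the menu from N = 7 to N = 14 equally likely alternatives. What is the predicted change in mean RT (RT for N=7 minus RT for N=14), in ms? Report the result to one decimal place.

RT(7) = 341 + 122·log₂(8) = 341 + 122·3.0000 = 707.0000 ms.
RT(14) = 341 + 122·log₂(15) = 341 + 122·3.9069 = 817.6418 ms.
Difference = 707.0000 − 817.6418 = -110.6418 ≈ -110.6 ms.

-110.6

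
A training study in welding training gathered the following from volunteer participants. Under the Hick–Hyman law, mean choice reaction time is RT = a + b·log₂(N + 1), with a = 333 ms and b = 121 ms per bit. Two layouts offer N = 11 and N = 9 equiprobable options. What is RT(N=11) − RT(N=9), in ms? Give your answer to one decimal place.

RT(11) = 333 + 121·log₂(12) = 333 + 121·3.5850 = 766.7850 ms.
RT(9) = 333 + 121·log₂(10) = 333 + 121·3.3219 = 734.9499 ms.
Difference = 766.7850 − 734.9499 = 31.8351 ≈ 31.8 ms.

31.8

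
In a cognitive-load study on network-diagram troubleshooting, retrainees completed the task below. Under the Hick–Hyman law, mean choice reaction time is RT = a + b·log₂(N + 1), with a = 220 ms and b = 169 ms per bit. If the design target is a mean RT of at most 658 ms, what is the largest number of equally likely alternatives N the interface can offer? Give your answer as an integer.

5

Set 220 + 169·log₂(N + 1) ≤ 658.
log₂(N + 1) ≤ (658 − 220) / 169 = 2.5917.
N + 1 ≤ 2^2.5917 = 6.0281.
N ≤ 5.0281, so the largest integer N is 5.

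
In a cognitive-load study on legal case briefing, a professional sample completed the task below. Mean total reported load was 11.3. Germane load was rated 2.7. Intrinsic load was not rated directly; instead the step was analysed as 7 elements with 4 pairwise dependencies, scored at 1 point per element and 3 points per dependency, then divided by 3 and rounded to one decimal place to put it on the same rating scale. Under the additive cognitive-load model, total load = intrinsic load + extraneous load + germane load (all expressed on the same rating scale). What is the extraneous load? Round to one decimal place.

Intrinsic (element-interactivity): (7 × 1 + 4 × 3) / 3 = 19 / 3 = 6.3333 → 6.3.
extraneous load = total − intrinsic − germane
             = 11.3 − 6.3 − 2.7 = 2.3.

2.3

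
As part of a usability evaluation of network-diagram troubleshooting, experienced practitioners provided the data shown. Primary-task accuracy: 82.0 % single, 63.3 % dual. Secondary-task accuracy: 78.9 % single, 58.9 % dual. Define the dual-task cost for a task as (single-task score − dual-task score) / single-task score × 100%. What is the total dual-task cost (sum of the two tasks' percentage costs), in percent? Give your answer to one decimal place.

Primary cost = (82.0 − 63.3) / 82.0 × 100% = 22.8049%.
Secondary cost = (78.9 − 58.9) / 78.9 × 100% = 25.3485%.
Total = 22.8049% + 25.3485% = 48.1534% ≈ 48.2%.

48.2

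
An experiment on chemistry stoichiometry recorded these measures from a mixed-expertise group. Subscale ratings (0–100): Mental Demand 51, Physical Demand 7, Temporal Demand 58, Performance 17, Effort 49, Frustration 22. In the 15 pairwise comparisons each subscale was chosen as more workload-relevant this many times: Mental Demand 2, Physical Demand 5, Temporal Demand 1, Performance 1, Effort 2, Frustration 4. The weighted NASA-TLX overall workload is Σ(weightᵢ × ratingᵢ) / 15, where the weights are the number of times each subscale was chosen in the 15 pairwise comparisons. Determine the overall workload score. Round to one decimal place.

The tallies are the weights (they sum to 15).
Weighted sum = 2·51 + 5·7 + 1·58 + 1·17 + 2·49 + 4·22
            = 102 + 35 + 58 + 17 + 98 + 88 = 398.
Overall workload = 398 / 15 = 26.5333 ≈ 26.5.

26.5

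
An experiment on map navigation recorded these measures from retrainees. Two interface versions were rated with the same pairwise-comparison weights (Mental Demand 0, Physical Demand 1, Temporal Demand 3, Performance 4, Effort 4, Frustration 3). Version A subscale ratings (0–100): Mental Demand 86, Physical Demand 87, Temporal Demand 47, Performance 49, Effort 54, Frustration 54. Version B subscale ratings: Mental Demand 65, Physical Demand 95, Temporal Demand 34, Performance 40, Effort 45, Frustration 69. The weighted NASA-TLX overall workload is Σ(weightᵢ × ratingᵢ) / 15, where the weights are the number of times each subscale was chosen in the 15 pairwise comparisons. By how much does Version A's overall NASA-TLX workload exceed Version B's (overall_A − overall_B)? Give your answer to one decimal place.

Version A weighted sum = 0·86 + 1·87 + 3·47 + 4·49 + 4·54 + 3·54 = 0 + 87 + 141 + 196 + 216 + 162 = 802; overall_A = 802/15 = 53.4667.
Version B weighted sum = 0·65 + 1·95 + 3·34 + 4·40 + 4·45 + 3·69 = 0 + 95 + 102 + 160 + 180 + 207 = 744; overall_B = 744/15 = 49.6000.
Difference = 53.4667 − 49.6000 = 3.8667 ≈ 3.9.

3.9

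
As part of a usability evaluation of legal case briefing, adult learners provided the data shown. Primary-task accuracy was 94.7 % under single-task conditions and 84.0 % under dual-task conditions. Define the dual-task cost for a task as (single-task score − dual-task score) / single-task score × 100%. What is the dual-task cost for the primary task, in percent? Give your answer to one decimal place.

Cost = (94.7 − 84.0) / 94.7 × 100%
     = 10.7000 / 94.7 × 100% = 11.2988%.
≈ 11.3%.

11.3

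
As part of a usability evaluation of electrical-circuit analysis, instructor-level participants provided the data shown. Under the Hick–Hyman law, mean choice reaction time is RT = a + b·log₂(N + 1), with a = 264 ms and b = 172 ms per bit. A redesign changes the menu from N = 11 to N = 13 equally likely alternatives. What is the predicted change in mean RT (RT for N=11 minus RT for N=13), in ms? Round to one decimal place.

-38.3

RT(11) = 264 + 172·log₂(12) = 264 + 172·3.5850 = 880.6200 ms.
RT(13) = 264 + 172·log₂(14) = 264 + 172·3.8074 = 918.8728 ms.
Difference = 880.6200 − 918.8728 = -38.2528 ≈ -38.3 ms.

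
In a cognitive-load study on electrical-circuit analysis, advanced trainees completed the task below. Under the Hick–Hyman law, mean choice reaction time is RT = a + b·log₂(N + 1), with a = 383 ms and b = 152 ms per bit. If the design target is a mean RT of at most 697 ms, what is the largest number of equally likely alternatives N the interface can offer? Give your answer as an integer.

3

Set 383 + 152·log₂(N + 1) ≤ 697.
log₂(N + 1) ≤ (697 − 383) / 152 = 2.0658.
N + 1 ≤ 2^2.0658 = 4.1867.
N ≤ 3.1867, so the largest integer N is 3.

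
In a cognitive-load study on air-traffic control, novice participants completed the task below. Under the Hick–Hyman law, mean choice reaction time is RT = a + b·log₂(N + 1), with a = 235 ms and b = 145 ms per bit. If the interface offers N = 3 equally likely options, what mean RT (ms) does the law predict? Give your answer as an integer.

log₂(3 + 1) = log₂(4) = 2.0000.
RT = 235 + 145 × 2.0000 = 235 + 290.0000 = 525.0000 ms.
≈ 525 ms.

525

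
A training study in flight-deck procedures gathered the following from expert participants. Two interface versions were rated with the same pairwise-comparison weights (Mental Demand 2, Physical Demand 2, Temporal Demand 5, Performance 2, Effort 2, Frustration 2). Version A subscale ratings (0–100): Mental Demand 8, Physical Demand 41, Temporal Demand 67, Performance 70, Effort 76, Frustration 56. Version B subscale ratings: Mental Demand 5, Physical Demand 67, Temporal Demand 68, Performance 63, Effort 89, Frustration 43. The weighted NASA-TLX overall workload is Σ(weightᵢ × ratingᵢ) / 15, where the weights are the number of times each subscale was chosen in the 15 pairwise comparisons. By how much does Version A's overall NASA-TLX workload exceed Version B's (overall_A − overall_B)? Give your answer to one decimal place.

-2.5

Version A weighted sum = 2·8 + 2·41 + 5·67 + 2·70 + 2·76 + 2·56 = 16 + 82 + 335 + 140 + 152 + 112 = 837; overall_A = 837/15 = 55.8000.
Version B weighted sum = 2·5 + 2·67 + 5·68 + 2·63 + 2·89 + 2·43 = 10 + 134 + 340 + 126 + 178 + 86 = 874; overall_B = 874/15 = 58.2667.
Difference = 55.8000 − 58.2667 = -2.4667 ≈ -2.5.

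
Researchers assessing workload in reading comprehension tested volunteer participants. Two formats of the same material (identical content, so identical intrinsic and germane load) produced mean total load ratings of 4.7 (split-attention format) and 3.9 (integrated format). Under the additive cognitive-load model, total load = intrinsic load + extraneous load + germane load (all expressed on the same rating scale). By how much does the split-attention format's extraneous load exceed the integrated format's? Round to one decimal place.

Intrinsic and germane load are equal across formats, so the difference in total load equals the difference in extraneous load.
Extraneous-load difference = 4.7 − 3.9 = 0.8.

0.8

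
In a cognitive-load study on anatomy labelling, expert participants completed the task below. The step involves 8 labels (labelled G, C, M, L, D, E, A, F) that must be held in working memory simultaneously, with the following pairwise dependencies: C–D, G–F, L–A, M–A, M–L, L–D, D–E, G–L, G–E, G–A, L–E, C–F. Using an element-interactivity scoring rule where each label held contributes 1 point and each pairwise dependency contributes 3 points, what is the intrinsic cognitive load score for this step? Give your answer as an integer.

44

Count of labels held simultaneously: 8.
Count of pairwise dependencies listed: 12.
Element contribution: 8 × 1 = 8.
Interaction contribution: 12 × 3 = 36.
Intrinsic load = 8 + 36 = 44.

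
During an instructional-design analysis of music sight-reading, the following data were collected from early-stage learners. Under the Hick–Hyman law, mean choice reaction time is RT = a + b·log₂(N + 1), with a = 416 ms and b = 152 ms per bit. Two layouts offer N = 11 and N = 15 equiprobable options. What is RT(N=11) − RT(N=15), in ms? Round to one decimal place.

-63.1

RT(11) = 416 + 152·log₂(12) = 416 + 152·3.5850 = 960.9200 ms.
RT(15) = 416 + 152·log₂(16) = 416 + 152·4.0000 = 1024.0000 ms.
Difference = 960.9200 − 1024.0000 = -63.0800 ≈ -63.1 ms.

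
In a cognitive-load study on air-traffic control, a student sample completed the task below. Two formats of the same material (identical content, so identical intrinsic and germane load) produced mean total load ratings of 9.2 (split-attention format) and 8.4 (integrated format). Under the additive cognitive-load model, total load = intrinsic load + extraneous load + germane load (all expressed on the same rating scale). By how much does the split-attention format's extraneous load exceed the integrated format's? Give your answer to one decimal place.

0.8

Intrinsic and germane load are equal across formats, so the difference in total load equals the difference in extraneous load.
Extraneous-load difference = 9.2 − 8.4 = 0.8.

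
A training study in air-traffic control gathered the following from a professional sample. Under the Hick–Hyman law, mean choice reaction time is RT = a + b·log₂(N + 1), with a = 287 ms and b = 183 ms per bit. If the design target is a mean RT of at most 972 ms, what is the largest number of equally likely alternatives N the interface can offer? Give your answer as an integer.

12

Set 287 + 183·log₂(N + 1) ≤ 972.
log₂(N + 1) ≤ (972 − 287) / 183 = 3.7432.
N + 1 ≤ 2^3.7432 = 13.3911.
N ≤ 12.3911, so the largest integer N is 12.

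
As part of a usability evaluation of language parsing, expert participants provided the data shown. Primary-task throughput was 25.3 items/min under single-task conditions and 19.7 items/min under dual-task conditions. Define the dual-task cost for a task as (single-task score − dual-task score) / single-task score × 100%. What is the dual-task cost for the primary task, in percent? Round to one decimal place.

22.1

Cost = (25.3 − 19.7) / 25.3 × 100%
     = 5.6000 / 25.3 × 100% = 22.1344%.
≈ 22.1%.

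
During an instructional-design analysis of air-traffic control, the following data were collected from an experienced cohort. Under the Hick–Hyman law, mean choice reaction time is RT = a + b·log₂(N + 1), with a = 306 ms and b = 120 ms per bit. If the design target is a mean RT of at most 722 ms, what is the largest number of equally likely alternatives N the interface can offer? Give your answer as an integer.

10

Set 306 + 120·log₂(N + 1) ≤ 722.
log₂(N + 1) ≤ (722 − 306) / 120 = 3.4667.
N + 1 ≤ 2^3.4667 = 11.0556.
N ≤ 10.0556, so the largest integer N is 10.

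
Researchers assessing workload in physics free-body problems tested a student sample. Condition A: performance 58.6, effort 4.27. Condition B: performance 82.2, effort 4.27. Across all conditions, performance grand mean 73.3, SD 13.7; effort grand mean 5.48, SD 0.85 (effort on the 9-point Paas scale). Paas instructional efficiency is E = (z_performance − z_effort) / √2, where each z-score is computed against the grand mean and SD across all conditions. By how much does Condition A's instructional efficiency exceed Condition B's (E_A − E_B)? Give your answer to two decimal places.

-1.22

Condition A: z_P = (58.6 − 73.3)/13.7 = -1.0730; z_E = (4.27 − 5.48)/0.85 = -1.4235; E_A = (-1.0730 − (-1.4235))/√2 = 0.2478.
Condition B: z_P = (82.2 − 73.3)/13.7 = 0.6496; z_E = (4.27 − 5.48)/0.85 = -1.4235; E_B = (0.6496 − (-1.4235))/√2 = 1.4659.
E_A − E_B = 0.2478 − 1.4659 = -1.2181 ≈ -1.22.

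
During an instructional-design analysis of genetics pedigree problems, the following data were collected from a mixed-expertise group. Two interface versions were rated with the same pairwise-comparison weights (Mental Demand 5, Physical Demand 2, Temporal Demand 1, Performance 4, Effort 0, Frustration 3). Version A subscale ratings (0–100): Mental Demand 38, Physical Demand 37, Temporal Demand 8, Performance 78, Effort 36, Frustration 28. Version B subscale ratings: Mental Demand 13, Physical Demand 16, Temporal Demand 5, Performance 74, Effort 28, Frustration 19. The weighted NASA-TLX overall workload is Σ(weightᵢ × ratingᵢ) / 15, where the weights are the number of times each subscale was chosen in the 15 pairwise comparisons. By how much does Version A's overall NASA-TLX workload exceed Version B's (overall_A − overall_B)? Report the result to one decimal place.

Version A weighted sum = 5·38 + 2·37 + 1·8 + 4·78 + 0·36 + 3·28 = 190 + 74 + 8 + 312 + 0 + 84 = 668; overall_A = 668/15 = 44.5333.
Version B weighted sum = 5·13 + 2·16 + 1·5 + 4·74 + 0·28 + 3·19 = 65 + 32 + 5 + 296 + 0 + 57 = 455; overall_B = 455/15 = 30.3333.
Difference = 44.5333 − 30.3333 = 14.2000 ≈ 14.2.

14.2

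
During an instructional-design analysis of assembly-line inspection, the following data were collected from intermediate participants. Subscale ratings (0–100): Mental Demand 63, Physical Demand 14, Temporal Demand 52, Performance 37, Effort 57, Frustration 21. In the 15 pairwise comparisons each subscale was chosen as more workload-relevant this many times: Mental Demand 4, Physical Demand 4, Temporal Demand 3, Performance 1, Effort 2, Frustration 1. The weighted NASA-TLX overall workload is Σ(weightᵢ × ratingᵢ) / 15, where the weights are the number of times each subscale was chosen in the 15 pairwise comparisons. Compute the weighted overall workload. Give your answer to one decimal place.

42.4

The tallies are the weights (they sum to 15).
Weighted sum = 4·63 + 4·14 + 3·52 + 1·37 + 2·57 + 1·21
            = 252 + 56 + 156 + 37 + 114 + 21 = 636.
Overall workload = 636 / 15 = 42.4000 ≈ 42.4.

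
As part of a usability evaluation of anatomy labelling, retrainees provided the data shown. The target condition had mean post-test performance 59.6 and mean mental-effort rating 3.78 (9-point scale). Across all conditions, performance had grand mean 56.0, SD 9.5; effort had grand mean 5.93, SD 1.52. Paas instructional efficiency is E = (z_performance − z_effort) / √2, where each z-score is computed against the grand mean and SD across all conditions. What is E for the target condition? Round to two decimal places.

z_performance = (59.6 − 56.0) / 9.5 = 3.6000 / 9.5 = 0.3789.
z_effort = (3.78 − 5.93) / 1.52 = -2.1500 / 1.52 = -1.4145.
z_P − z_E = 0.3789 − (-1.4145) = 1.7934.
E = 1.7934 / √2 = 1.7934 / 1.41421 = 1.2681 ≈ 1.27.

1.27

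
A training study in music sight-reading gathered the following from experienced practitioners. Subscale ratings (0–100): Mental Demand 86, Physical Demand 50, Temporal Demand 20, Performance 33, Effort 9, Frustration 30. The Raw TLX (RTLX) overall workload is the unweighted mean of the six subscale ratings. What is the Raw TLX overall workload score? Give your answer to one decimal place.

Sum of ratings = 86 + 50 + 20 + 33 + 9 + 30 = 228.
RTLX = 228 / 6 = 38.0000 ≈ 38.0.

38.0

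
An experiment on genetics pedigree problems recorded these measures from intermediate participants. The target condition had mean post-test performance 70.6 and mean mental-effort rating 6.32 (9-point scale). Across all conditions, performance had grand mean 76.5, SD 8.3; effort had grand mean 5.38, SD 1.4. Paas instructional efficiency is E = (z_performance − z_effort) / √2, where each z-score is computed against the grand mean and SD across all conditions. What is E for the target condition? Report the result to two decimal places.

z_performance = (70.6 − 76.5) / 8.3 = -5.9000 / 8.3 = -0.7108.
z_effort = (6.32 − 5.38) / 1.4 = 0.9400 / 1.4 = 0.6714.
z_P − z_E = -0.7108 − 0.6714 = -1.3822.
E = -1.3822 / √2 = -1.3822 / 1.41421 = -0.9774 ≈ -0.98.

-0.98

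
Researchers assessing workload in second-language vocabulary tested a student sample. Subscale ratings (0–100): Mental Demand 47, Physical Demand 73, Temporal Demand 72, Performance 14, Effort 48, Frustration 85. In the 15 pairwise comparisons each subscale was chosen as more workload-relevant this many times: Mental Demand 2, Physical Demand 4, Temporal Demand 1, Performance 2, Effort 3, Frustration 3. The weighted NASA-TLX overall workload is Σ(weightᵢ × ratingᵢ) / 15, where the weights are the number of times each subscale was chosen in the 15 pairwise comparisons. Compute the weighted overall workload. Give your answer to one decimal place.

The tallies are the weights (they sum to 15).
Weighted sum = 2·47 + 4·73 + 1·72 + 2·14 + 3·48 + 3·85
            = 94 + 292 + 72 + 28 + 144 + 255 = 885.
Overall workload = 885 / 15 = 59.0000 ≈ 59.0.

59.0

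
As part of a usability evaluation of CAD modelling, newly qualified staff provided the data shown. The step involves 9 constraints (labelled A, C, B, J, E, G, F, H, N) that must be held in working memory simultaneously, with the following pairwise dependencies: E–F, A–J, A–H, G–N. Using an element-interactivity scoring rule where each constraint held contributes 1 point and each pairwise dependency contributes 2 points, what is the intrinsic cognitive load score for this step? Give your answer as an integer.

17

Count of constraints held simultaneously: 9.
Count of pairwise dependencies listed: 4.
Element contribution: 9 × 1 = 9.
Interaction contribution: 4 × 2 = 8.
Intrinsic load = 9 + 8 = 17.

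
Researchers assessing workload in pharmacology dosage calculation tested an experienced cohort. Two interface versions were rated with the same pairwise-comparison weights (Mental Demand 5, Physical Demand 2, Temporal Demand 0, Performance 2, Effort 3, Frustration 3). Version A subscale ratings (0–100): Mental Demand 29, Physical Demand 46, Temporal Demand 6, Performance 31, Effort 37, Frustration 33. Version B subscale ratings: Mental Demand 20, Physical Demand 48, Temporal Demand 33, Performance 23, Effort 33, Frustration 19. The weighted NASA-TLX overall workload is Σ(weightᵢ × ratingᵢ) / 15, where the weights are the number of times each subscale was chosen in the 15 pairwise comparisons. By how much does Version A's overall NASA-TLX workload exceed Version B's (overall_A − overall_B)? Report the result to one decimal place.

Version A weighted sum = 5·29 + 2·46 + 0·6 + 2·31 + 3·37 + 3·33 = 145 + 92 + 0 + 62 + 111 + 99 = 509; overall_A = 509/15 = 33.9333.
Version B weighted sum = 5·20 + 2·48 + 0·33 + 2·23 + 3·33 + 3·19 = 100 + 96 + 0 + 46 + 99 + 57 = 398; overall_B = 398/15 = 26.5333.
Difference = 33.9333 − 26.5333 = 7.4000 ≈ 7.4.

7.4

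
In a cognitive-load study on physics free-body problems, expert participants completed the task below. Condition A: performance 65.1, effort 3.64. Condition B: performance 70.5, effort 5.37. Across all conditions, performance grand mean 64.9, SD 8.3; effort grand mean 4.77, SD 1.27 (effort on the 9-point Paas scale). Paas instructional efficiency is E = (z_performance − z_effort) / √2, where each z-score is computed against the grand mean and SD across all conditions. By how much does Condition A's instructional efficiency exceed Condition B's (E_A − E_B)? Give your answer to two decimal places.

Condition A: z_P = (65.1 − 64.9)/8.3 = 0.0241; z_E = (3.64 − 4.77)/1.27 = -0.8898; E_A = (0.0241 − (-0.8898))/√2 = 0.6462.
Condition B: z_P = (70.5 − 64.9)/8.3 = 0.6747; z_E = (5.37 − 4.77)/1.27 = 0.4724; E_B = (0.6747 − 0.4724)/√2 = 0.1430.
E_A − E_B = 0.6462 − 0.1430 = 0.5032 ≈ 0.50.

0.50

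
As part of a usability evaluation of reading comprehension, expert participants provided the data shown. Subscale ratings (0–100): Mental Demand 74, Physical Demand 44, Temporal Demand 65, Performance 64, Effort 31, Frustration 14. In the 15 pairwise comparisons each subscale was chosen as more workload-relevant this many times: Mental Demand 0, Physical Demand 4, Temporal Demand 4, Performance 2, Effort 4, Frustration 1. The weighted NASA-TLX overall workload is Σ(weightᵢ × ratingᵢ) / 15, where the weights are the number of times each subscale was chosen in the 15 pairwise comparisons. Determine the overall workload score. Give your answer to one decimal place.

The tallies are the weights (they sum to 15).
Weighted sum = 0·74 + 4·44 + 4·65 + 2·64 + 4·31 + 1·14
            = 0 + 176 + 260 + 128 + 124 + 14 = 702.
Overall workload = 702 / 15 = 46.8000 ≈ 46.8.

46.8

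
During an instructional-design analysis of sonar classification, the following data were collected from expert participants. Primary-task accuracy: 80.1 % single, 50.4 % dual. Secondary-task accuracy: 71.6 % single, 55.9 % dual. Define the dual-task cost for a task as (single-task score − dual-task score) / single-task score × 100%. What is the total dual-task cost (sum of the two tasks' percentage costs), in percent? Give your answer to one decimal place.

59.0

Primary cost = (80.1 − 50.4) / 80.1 × 100% = 37.0787%.
Secondary cost = (71.6 − 55.9) / 71.6 × 100% = 21.9274%.
Total = 37.0787% + 21.9274% = 59.0061% ≈ 59.0%.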